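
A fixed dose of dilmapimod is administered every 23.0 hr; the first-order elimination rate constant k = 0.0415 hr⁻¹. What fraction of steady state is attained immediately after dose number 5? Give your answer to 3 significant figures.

0.992

f_n = 1 − e^(−nkτ) = 1 − e^(−5 × 0.04150 × 23.0) = 1 − e^(−4.773) = 1 − 0.008459 ≈ 0.992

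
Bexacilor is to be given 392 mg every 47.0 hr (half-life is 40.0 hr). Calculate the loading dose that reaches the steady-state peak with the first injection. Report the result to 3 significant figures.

704 mg

k = ln 2 / 40.0 = 0.01733 hr⁻¹
Accumulation ratio R = 1 / (1 − e^(−kτ)) = 1 / (1 − e^(−0.01733×47.0)) = 1 / (1 − 0.4429) = 1.795
Loading dose = maintenance dose × R = 392 × 1.795 ≈ 704 mg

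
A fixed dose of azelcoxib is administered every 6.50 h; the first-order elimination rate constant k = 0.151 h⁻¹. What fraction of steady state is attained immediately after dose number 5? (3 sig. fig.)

f_n = 1 − e^(−nkτ) = 1 − e^(−5 × 0.1510 × 6.50) = 1 − e^(−4.907) = 1 − 0.007391 ≈ 0.993

0.993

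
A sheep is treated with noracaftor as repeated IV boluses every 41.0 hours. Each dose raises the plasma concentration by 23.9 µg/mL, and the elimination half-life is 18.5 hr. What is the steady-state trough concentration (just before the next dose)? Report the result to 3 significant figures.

k = ln 2 / 18.5 = 0.03747 hr⁻¹
Fraction remaining after one interval: e^(−kτ) = e^(−0.03747 × 41.0) = 0.2152
R = 1 / (1 − 0.2152) = 1.274
Css,max = 23.9 × 1.274 = 30.45 µg/mL
Css,min = Css,max × e^(−kτ) = 30.45 × 0.2152 ≈ 6.55 µg/mL

6.55 µg/mL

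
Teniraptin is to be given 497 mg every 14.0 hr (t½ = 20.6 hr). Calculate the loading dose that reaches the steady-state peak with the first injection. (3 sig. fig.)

1320 mg

k = ln 2 / 20.6 = 0.03365 hr⁻¹
Accumulation ratio R = 1 / (1 − e^(−kτ)) = 1 / (1 − e^(−0.03365×14.0)) = 1 / (1 − 0.6243) = 2.662
Loading dose = maintenance dose × R = 497 × 2.662 ≈ 1320 mg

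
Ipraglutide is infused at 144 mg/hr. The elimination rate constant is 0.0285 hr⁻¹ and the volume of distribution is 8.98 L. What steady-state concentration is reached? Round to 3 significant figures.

563 µg/mL

CL = k · V = 0.0285 × 8.98 = 0.2559 L/hr
Css = rate / CL = 144 / 0.2559 ≈ 563 µg/mL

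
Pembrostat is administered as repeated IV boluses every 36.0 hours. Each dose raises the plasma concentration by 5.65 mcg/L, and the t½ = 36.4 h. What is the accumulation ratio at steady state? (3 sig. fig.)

k = ln 2 / 36.4 = 0.01904 h⁻¹
Fraction remaining after one interval: e^(−kτ) = e^(−0.01904 × 36.0) = 0.5038
R = 1 / (1 − 0.5038) = 1 / 0.4962 ≈ 2.02

2.02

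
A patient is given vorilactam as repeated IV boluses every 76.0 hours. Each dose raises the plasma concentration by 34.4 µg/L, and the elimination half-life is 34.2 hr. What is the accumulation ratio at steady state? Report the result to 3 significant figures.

k = ln 2 / 34.2 = 0.02027 hr⁻¹
Fraction remaining after one interval: e^(−kτ) = e^(−0.02027 × 76.0) = 0.2143
R = 1 / (1 − 0.2143) = 1 / 0.7857 ≈ 1.27

1.27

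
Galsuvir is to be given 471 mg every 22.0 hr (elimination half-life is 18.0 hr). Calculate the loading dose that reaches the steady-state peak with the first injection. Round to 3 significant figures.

824 mg

k = ln 2 / 18.0 = 0.03851 hr⁻¹
Accumulation ratio R = 1 / (1 − e^(−kτ)) = 1 / (1 − e^(−0.03851×22.0)) = 1 / (1 − 0.4286) = 1.750
Loading dose = maintenance dose × R = 471 × 1.750 ≈ 824 mg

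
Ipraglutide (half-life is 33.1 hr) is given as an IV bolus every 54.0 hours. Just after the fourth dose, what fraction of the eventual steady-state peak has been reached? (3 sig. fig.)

0.989

k = ln 2 / 33.1 = 0.02094 hr⁻¹
f_n = 1 − e^(−nkτ) = 1 − e^(−4 × 0.02094 × 54.0) = 1 − e^(−4.523) = 1 − 0.01085 ≈ 0.989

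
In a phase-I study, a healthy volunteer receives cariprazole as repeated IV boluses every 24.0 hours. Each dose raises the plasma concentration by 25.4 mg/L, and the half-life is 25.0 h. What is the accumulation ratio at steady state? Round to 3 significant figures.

2.06

k = ln 2 / 25.0 = 0.02773 h⁻¹
Fraction remaining after one interval: e^(−kτ) = e^(−0.02773 × 24.0) = 0.5141
R = 1 / (1 − 0.5141) = 1 / 0.4859 ≈ 2.06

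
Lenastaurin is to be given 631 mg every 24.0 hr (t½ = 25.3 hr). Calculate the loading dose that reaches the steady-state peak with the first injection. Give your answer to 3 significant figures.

k = ln 2 / 25.3 = 0.02740 hr⁻¹
Accumulation ratio R = 1 / (1 − e^(−kτ)) = 1 / (1 − e^(−0.02740×24.0)) = 1 / (1 − 0.5181) = 2.075
Loading dose = maintenance dose × R = 631 × 2.075 ≈ 1310 mg

1310 mg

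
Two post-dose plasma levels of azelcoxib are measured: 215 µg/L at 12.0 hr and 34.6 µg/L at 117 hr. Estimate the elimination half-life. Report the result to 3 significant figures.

k = ln(C₁/C₂) / (t₂ − t₁) = ln(215/34.6) / (117 − 12.0)
  = 1.827 / 105.0 = 0.01740 hr⁻¹
t½ = ln 2 / k = ln 2 / 0.01740 ≈ 39.8 hours

39.8 hours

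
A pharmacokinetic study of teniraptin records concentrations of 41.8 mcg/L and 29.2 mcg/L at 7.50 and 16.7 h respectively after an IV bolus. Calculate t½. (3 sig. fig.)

17.8 hours

k = ln(C₁/C₂) / (t₂ − t₁) = ln(41.8/29.2) / (16.7 − 7.50)
  = 0.3587 / 9.200 = 0.03899 h⁻¹
t½ = ln 2 / k = ln 2 / 0.03899 ≈ 17.8 hours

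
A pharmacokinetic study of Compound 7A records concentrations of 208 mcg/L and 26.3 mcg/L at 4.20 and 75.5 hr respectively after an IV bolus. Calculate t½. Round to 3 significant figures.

23.9 hours

k = ln(C₁/C₂) / (t₂ − t₁) = ln(208/26.3) / (75.5 − 4.20)
  = 2.068 / 71.30 = 0.02900 hr⁻¹
t½ = ln 2 / k = ln 2 / 0.02900 ≈ 23.9 hours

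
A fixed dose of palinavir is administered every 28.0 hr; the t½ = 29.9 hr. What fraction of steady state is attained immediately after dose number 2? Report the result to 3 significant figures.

k = ln 2 / 29.9 = 0.02318 hr⁻¹
f_n = 1 − e^(−nkτ) = 1 − e^(−2 × 0.02318 × 28.0) = 1 − e^(−1.298) = 1 − 0.2730 ≈ 0.727

0.727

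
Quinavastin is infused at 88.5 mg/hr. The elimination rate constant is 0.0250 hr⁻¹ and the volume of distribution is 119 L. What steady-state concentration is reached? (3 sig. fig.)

29.7 µg/mL

CL = k · V = 0.0250 × 119 = 2.975 L/hr
Css = rate / CL = 88.5 / 2.975 ≈ 29.7 µg/mL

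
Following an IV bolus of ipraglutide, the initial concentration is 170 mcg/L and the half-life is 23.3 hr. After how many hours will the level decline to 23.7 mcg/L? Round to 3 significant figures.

66.2 hours

k = ln 2 / 23.3 = 0.02975 hr⁻¹
C(t) = C₀ e^(−kt)  ⇒  t = ln(C₀/C) / k
t = ln(170/23.7) / 0.02975 = 1.970 / 0.02975 ≈ 66.2 hours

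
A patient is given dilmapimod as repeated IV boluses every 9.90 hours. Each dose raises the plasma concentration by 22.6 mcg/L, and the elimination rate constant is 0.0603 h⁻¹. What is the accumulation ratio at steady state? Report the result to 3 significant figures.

Fraction remaining after one interval: e^(−kτ) = e^(−0.06030 × 9.90) = 0.5505
R = 1 / (1 − 0.5505) = 1 / 0.4495 ≈ 2.22

2.22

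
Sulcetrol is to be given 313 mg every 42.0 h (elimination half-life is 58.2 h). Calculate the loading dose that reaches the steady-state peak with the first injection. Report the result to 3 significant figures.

795 mg

k = ln 2 / 58.2 = 0.01191 h⁻¹
Accumulation ratio R = 1 / (1 − e^(−kτ)) = 1 / (1 − e^(−0.01191×42.0)) = 1 / (1 − 0.6064) = 2.541
Loading dose = maintenance dose × R = 313 × 2.541 ≈ 795 mg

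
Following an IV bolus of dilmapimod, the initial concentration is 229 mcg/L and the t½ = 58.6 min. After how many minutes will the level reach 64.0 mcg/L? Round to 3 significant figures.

108 minutes

k = ln 2 / 58.6 = 0.01183 min⁻¹
C(t) = C₀ e^(−kt)  ⇒  t = ln(C₀/C) / k
t = ln(229/64.0) / 0.01183 = 1.275 / 0.01183 ≈ 108 minutes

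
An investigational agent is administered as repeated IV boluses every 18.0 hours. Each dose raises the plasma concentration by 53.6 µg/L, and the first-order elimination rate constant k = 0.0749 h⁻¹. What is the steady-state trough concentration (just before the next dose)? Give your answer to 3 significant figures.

Fraction remaining after one interval: e^(−kτ) = e^(−0.07490 × 18.0) = 0.2597
R = 1 / (1 − 0.2597) = 1.351
Css,max = 53.6 × 1.351 = 72.40 µg/L
Css,min = Css,max × e^(−kτ) = 72.40 × 0.2597 ≈ 18.8 µg/L

18.8 µg/L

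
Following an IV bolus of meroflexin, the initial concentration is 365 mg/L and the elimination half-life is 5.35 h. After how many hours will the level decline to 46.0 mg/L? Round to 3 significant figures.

16.0 hours

k = ln 2 / 5.35 = 0.1296 h⁻¹
C(t) = C₀ e^(−kt)  ⇒  t = ln(C₀/C) / k
t = ln(365/46.0) / 0.1296 = 2.071 / 0.1296 ≈ 16.0 hours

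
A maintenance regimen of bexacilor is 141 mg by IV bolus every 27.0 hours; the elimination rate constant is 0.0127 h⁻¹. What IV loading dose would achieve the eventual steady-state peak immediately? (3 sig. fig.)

Accumulation ratio R = 1 / (1 − e^(−kτ)) = 1 / (1 − e^(−0.01270×27.0)) = 1 / (1 − 0.7097) = 3.445
Loading dose = maintenance dose × R = 141 × 3.445 ≈ 486 mg

486 mg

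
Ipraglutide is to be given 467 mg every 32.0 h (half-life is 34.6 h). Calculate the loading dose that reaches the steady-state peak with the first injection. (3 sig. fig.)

987 mg

k = ln 2 / 34.6 = 0.02003 h⁻¹
Accumulation ratio R = 1 / (1 − e^(−kτ)) = 1 / (1 − e^(−0.02003×32.0)) = 1 / (1 − 0.5267) = 2.113
Loading dose = maintenance dose × R = 467 × 2.113 ≈ 987 mg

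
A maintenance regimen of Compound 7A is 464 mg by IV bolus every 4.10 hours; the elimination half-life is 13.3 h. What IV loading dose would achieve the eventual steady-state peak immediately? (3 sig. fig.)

2410 mg

k = ln 2 / 13.3 = 0.05212 h⁻¹
Accumulation ratio R = 1 / (1 − e^(−kτ)) = 1 / (1 − e^(−0.05212×4.10)) = 1 / (1 − 0.8076) = 5.198
Loading dose = maintenance dose × R = 464 × 5.198 ≈ 2410 mg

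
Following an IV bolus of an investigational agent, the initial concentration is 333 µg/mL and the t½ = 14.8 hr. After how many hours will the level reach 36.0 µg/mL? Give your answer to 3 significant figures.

47.5 hours

k = ln 2 / 14.8 = 0.04683 hr⁻¹
C(t) = C₀ e^(−kt)  ⇒  t = ln(C₀/C) / k
t = ln(333/36.0) / 0.04683 = 2.225 / 0.04683 ≈ 47.5 hours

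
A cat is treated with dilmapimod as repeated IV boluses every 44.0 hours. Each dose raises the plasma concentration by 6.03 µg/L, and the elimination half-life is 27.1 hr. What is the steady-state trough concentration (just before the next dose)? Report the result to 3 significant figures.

k = ln 2 / 27.1 = 0.02558 hr⁻¹
Fraction remaining after one interval: e^(−kτ) = e^(−0.02558 × 44.0) = 0.3245
R = 1 / (1 − 0.3245) = 1.480
Css,max = 6.03 × 1.480 = 8.927 µg/L
Css,min = Css,max × e^(−kτ) = 8.927 × 0.3245 ≈ 2.90 µg/L

2.90 µg/L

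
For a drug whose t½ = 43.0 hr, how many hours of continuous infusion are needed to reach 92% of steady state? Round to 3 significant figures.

157 hours

k = ln 2 / 43.0 = 0.01612 hr⁻¹
f = 1 − e^(−kt)  ⇒  t = −ln(1 − f) / k
t = −ln(1 − 0.92) / 0.01612 = 2.526 / 0.01612 ≈ 157 hours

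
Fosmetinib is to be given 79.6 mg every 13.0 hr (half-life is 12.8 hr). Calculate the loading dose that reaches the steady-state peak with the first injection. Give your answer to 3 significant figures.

158 mg

k = ln 2 / 12.8 = 0.05415 hr⁻¹
Accumulation ratio R = 1 / (1 − e^(−kτ)) = 1 / (1 − e^(−0.05415×13.0)) = 1 / (1 − 0.4946) = 1.979
Loading dose = maintenance dose × R = 79.6 × 1.979 ≈ 158 mg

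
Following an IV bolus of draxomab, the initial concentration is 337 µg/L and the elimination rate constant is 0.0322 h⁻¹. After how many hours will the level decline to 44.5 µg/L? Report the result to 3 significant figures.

62.9 hours

C(t) = C₀ e^(−kt)  ⇒  t = ln(C₀/C) / k
t = ln(337/44.5) / 0.03220 = 2.025 / 0.03220 ≈ 62.9 hours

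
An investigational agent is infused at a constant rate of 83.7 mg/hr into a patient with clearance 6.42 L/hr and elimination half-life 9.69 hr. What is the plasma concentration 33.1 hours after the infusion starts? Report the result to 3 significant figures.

11.8 µg/mL

Css = rate / CL = 83.7 / 6.42 = 13.04 µg/mL
k = ln 2 / 9.69 = 0.07153 hr⁻¹
C(t) = Css (1 − e^(−kt)) = 13.04 × (1 − e^(−2.368)) = 13.04 × 0.9063 ≈ 11.8 µg/mL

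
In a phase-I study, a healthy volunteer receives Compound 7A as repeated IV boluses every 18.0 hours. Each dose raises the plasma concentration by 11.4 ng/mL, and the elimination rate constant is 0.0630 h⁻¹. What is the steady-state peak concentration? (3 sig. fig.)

Fraction remaining after one interval: e^(−kτ) = e^(−0.06300 × 18.0) = 0.3217
R = 1 / (1 − 0.3217) = 1.474
Css,max = 11.4 × 1.474 ≈ 16.8 ng/mL

16.8 ng/mL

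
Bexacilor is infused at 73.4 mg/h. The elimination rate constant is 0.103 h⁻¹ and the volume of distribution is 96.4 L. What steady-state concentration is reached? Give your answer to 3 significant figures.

CL = k · V = 0.103 × 96.4 = 9.929 L/h
Css = rate / CL = 73.4 / 9.929 ≈ 7.39 µg/mL

7.39 µg/mL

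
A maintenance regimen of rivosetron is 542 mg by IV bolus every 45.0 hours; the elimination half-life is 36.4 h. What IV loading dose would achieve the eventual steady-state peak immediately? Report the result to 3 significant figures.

k = ln 2 / 36.4 = 0.01904 h⁻¹
Accumulation ratio R = 1 / (1 − e^(−kτ)) = 1 / (1 − e^(−0.01904×45.0)) = 1 / (1 − 0.4245) = 1.738
Loading dose = maintenance dose × R = 542 × 1.738 ≈ 942 mg

942 mg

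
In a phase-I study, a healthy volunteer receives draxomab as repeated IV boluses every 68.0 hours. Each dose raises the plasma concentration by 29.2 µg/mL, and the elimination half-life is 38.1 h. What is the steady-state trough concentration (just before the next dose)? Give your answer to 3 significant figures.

k = ln 2 / 38.1 = 0.01819 h⁻¹
Fraction remaining after one interval: e^(−kτ) = e^(−0.01819 × 68.0) = 0.2902
R = 1 / (1 − 0.2902) = 1.409
Css,max = 29.2 × 1.409 = 41.14 µg/mL
Css,min = Css,max × e^(−kτ) = 41.14 × 0.2902 ≈ 11.9 µg/mL

11.9 µg/mL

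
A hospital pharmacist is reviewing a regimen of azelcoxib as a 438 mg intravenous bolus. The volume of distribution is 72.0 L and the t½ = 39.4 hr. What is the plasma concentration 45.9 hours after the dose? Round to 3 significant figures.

C₀ = dose / V = 438 / 72.0 = 6.083 µg/mL
k = ln 2 / 39.4 = 0.01759 hr⁻¹
C(t) = C₀ e^(−kt) = 6.083 × e^(−0.01759 × 45.9) = 6.083 × e^(−0.8075) = 6.083 × 0.4460 ≈ 2.71 µg/mL

2.71 µg/mL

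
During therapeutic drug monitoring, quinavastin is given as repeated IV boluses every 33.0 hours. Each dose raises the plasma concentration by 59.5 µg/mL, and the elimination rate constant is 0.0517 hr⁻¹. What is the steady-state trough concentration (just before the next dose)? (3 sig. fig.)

13.2 µg/mL

Fraction remaining after one interval: e^(−kτ) = e^(−0.05170 × 33.0) = 0.1816
R = 1 / (1 − 0.1816) = 1.222
Css,max = 59.5 × 1.222 = 72.70 µg/mL
Css,min = Css,max × e^(−kτ) = 72.70 × 0.1816 ≈ 13.2 µg/mL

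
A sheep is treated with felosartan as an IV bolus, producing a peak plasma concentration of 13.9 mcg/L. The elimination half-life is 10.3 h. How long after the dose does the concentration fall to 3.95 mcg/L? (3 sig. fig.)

k = ln 2 / 10.3 = 0.06730 h⁻¹
C(t) = C₀ e^(−kt)  ⇒  t = ln(C₀/C) / k
t = ln(13.9/3.95) / 0.06730 = 1.258 / 0.06730 ≈ 18.7 hours

18.7 hours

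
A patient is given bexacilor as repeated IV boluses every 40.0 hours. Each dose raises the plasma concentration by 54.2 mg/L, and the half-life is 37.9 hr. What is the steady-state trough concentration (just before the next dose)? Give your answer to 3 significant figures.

k = ln 2 / 37.9 = 0.01829 hr⁻¹
Fraction remaining after one interval: e^(−kτ) = e^(−0.01829 × 40.0) = 0.4812
R = 1 / (1 − 0.4812) = 1.927
Css,max = 54.2 × 1.927 = 104.5 mg/L
Css,min = Css,max × e^(−kτ) = 104.5 × 0.4812 ≈ 50.3 mg/L

50.3 mg/L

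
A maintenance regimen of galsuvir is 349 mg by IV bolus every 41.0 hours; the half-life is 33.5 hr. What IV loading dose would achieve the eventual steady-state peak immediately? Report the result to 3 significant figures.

k = ln 2 / 33.5 = 0.02069 hr⁻¹
Accumulation ratio R = 1 / (1 − e^(−kτ)) = 1 / (1 − e^(−0.02069×41.0)) = 1 / (1 − 0.4281) = 1.749
Loading dose = maintenance dose × R = 349 × 1.749 ≈ 610 mg

610 mg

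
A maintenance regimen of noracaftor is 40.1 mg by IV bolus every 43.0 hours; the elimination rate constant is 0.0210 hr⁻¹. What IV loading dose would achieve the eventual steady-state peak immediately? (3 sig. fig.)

67.4 mg

Accumulation ratio R = 1 / (1 − e^(−kτ)) = 1 / (1 − e^(−0.02100×43.0)) = 1 / (1 − 0.4054) = 1.682
Loading dose = maintenance dose × R = 40.1 × 1.682 ≈ 67.4 mg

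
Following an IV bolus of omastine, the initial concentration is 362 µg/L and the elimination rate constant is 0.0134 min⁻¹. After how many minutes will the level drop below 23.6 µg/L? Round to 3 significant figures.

204 minutes

C(t) = C₀ e^(−kt)  ⇒  t = ln(C₀/C) / k
t = ln(362/23.6) / 0.01340 = 2.730 / 0.01340 ≈ 204 minutes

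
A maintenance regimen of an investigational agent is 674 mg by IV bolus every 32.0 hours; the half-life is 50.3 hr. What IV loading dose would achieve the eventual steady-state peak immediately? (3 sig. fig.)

k = ln 2 / 50.3 = 0.01378 hr⁻¹
Accumulation ratio R = 1 / (1 − e^(−kτ)) = 1 / (1 − e^(−0.01378×32.0)) = 1 / (1 − 0.6434) = 2.804
Loading dose = maintenance dose × R = 674 × 2.804 ≈ 1890 mg

1890 mg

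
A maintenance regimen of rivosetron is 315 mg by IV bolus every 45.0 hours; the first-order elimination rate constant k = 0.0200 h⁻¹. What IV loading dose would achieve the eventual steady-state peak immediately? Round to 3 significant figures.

531 mg

Accumulation ratio R = 1 / (1 − e^(−kτ)) = 1 / (1 − e^(−0.02000×45.0)) = 1 / (1 − 0.4066) = 1.685
Loading dose = maintenance dose × R = 315 × 1.685 ≈ 531 mg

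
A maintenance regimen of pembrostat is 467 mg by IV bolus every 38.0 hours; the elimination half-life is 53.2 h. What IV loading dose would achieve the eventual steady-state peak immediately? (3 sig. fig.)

k = ln 2 / 53.2 = 0.01303 h⁻¹
Accumulation ratio R = 1 / (1 − e^(−kτ)) = 1 / (1 − e^(−0.01303×38.0)) = 1 / (1 − 0.6095) = 2.561
Loading dose = maintenance dose × R = 467 × 2.561 ≈ 1200 mg

1200 mg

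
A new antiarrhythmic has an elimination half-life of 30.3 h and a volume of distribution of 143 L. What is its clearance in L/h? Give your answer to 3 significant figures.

k = ln 2 / t½ = ln 2 / 30.3 = 0.02288 h⁻¹
CL = k · V = 0.02288 × 143 ≈ 3.27 L/h

3.27 L/h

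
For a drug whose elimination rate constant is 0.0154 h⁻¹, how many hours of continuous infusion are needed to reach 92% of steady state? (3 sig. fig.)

f = 1 − e^(−kt)  ⇒  t = −ln(1 − f) / k
t = −ln(1 − 0.92) / 0.01540 = 2.526 / 0.01540 ≈ 164 hours

164 hours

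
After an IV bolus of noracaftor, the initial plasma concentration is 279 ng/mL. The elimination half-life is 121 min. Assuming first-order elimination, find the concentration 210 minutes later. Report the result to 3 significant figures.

83.8 ng/mL

k = ln 2 / 121 = 0.005728 min⁻¹
210 min is 1.736 half-lives, so C = 279 × (1/2)^1.736 = 279 × 0.3003 ≈ 83.8 ng/mL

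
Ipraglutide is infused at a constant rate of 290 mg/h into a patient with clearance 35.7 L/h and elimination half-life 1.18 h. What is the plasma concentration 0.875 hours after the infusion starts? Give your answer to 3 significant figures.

Css = rate / CL = 290 / 35.7 = 8.123 µg/mL
k = ln 2 / 1.18 = 0.5874 h⁻¹
C(t) = Css (1 − e^(−kt)) = 8.123 × (1 − e^(−0.5140)) = 8.123 × 0.4019 ≈ 3.26 µg/mL

3.26 µg/mL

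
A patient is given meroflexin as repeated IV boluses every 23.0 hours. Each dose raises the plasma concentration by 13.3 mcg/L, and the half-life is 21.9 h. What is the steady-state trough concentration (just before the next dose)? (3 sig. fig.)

k = ln 2 / 21.9 = 0.03165 h⁻¹
Fraction remaining after one interval: e^(−kτ) = e^(−0.03165 × 23.0) = 0.4829
R = 1 / (1 − 0.4829) = 1.934
Css,max = 13.3 × 1.934 = 25.72 mcg/L
Css,min = Css,max × e^(−kτ) = 25.72 × 0.4829 ≈ 12.4 mcg/L

12.4 mcg/L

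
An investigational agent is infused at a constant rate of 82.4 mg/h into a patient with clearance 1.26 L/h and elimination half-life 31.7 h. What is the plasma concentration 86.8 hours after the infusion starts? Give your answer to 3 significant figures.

55.6 mg/L

Css = rate / CL = 82.4 / 1.26 = 65.40 mg/L
k = ln 2 / 31.7 = 0.02187 h⁻¹
C(t) = Css (1 − e^(−kt)) = 65.40 × (1 − e^(−1.898)) = 65.40 × 0.8501 ≈ 55.6 mg/L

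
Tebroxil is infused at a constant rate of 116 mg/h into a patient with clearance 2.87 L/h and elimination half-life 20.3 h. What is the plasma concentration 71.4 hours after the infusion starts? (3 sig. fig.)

Css = rate / CL = 116 / 2.87 = 40.42 µg/mL
k = ln 2 / 20.3 = 0.03415 h⁻¹
C(t) = Css (1 − e^(−kt)) = 40.42 × (1 − e^(−2.438)) = 40.42 × 0.9127 ≈ 36.9 µg/mL

36.9 µg/mL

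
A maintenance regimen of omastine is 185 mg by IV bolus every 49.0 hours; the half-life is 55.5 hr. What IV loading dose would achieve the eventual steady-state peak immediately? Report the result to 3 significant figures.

k = ln 2 / 55.5 = 0.01249 hr⁻¹
Accumulation ratio R = 1 / (1 − e^(−kτ)) = 1 / (1 − e^(−0.01249×49.0)) = 1 / (1 − 0.5423) = 2.185
Loading dose = maintenance dose × R = 185 × 2.185 ≈ 404 mg

404 mg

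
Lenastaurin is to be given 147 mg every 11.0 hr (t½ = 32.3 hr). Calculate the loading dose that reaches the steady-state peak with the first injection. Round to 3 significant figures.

699 mg

k = ln 2 / 32.3 = 0.02146 hr⁻¹
Accumulation ratio R = 1 / (1 − e^(−kτ)) = 1 / (1 − e^(−0.02146×11.0)) = 1 / (1 − 0.7897) = 4.756
Loading dose = maintenance dose × R = 147 × 4.756 ≈ 699 mg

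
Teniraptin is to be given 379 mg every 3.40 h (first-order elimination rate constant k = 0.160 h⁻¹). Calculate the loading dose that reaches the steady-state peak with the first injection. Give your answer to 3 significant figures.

Accumulation ratio R = 1 / (1 − e^(−kτ)) = 1 / (1 − e^(−0.1600×3.40)) = 1 / (1 − 0.5804) = 2.383
Loading dose = maintenance dose × R = 379 × 2.383 ≈ 903 mg

903 mg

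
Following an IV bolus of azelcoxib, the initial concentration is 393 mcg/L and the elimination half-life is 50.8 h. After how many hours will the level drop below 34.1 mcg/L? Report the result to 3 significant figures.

179 hours

k = ln 2 / 50.8 = 0.01364 h⁻¹
C(t) = C₀ e^(−kt)  ⇒  t = ln(C₀/C) / k
t = ln(393/34.1) / 0.01364 = 2.445 / 0.01364 ≈ 179 hours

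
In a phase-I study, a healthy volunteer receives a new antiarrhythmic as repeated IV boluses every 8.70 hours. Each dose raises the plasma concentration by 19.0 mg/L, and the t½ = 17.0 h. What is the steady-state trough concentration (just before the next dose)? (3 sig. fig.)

44.6 mg/L

k = ln 2 / 17.0 = 0.04077 h⁻¹
Fraction remaining after one interval: e^(−kτ) = e^(−0.04077 × 8.70) = 0.7014
R = 1 / (1 − 0.7014) = 3.349
Css,max = 19.0 × 3.349 = 63.62 mg/L
Css,min = Css,max × e^(−kτ) = 63.62 × 0.7014 ≈ 44.6 mg/L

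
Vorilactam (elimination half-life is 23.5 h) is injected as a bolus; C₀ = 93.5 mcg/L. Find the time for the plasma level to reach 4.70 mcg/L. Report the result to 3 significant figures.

k = ln 2 / 23.5 = 0.02950 h⁻¹
C(t) = C₀ e^(−kt)  ⇒  t = ln(C₀/C) / k
t = ln(93.5/4.70) / 0.02950 = 2.990 / 0.02950 ≈ 101 hours

101 hours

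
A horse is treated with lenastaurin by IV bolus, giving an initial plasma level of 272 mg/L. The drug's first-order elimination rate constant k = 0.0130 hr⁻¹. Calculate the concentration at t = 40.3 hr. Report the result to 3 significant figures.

161 mg/L

C(t) = C₀ e^(−kt) = 272 × e^(−0.01300 × 40.3) = 272 × e^(−0.5239) = 272 × 0.5922 ≈ 161 mg/L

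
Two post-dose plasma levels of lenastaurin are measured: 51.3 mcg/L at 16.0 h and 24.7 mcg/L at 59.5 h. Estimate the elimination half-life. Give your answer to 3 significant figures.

41.3 hours

k = ln(C₁/C₂) / (t₂ − t₁) = ln(51.3/24.7) / (59.5 − 16.0)
  = 0.7309 / 43.50 = 0.01680 h⁻¹
t½ = ln 2 / k = ln 2 / 0.01680 ≈ 41.3 hours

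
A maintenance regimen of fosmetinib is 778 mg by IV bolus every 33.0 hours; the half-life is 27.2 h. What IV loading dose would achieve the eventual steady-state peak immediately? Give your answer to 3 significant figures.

k = ln 2 / 27.2 = 0.02548 h⁻¹
Accumulation ratio R = 1 / (1 − e^(−kτ)) = 1 / (1 − e^(−0.02548×33.0)) = 1 / (1 − 0.4313) = 1.758
Loading dose = maintenance dose × R = 778 × 1.758 ≈ 1370 mg

1370 mg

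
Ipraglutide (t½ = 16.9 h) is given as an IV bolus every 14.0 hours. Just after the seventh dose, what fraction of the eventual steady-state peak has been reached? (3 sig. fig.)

0.982

k = ln 2 / 16.9 = 0.04101 h⁻¹
f_n = 1 − e^(−nkτ) = 1 − e^(−7 × 0.04101 × 14.0) = 1 − e^(−4.019) = 1 − 0.01796 ≈ 0.982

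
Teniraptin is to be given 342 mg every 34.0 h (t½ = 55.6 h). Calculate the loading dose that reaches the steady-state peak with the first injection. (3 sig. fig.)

990 mg

k = ln 2 / 55.6 = 0.01247 h⁻¹
Accumulation ratio R = 1 / (1 − e^(−kτ)) = 1 / (1 − e^(−0.01247×34.0)) = 1 / (1 − 0.6545) = 2.894
Loading dose = maintenance dose × R = 342 × 2.894 ≈ 990 mg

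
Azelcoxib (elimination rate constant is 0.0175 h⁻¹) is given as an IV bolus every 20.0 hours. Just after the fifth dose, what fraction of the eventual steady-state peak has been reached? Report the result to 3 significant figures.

0.826

f_n = 1 − e^(−nkτ) = 1 − e^(−5 × 0.01750 × 20.0) = 1 − e^(−1.750) = 1 − 0.1738 ≈ 0.826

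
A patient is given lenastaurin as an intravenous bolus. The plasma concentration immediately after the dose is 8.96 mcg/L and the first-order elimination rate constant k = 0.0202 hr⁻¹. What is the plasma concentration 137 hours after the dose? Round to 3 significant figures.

0.563 mcg/L

C(t) = C₀ e^(−kt) = 8.96 × e^(−0.02020 × 137) = 8.96 × e^(−2.767) = 8.96 × 0.06283 ≈ 0.563 mcg/L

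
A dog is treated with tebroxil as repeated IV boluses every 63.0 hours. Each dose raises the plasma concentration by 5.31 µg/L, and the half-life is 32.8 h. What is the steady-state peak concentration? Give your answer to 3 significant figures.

7.22 µg/L

k = ln 2 / 32.8 = 0.02113 h⁻¹
Fraction remaining after one interval: e^(−kτ) = e^(−0.02113 × 63.0) = 0.2641
R = 1 / (1 − 0.2641) = 1.359
Css,max = 5.31 × 1.359 ≈ 7.22 µg/L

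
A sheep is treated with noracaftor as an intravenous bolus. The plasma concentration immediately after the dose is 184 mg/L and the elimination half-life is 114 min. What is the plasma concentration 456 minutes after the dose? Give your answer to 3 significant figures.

k = ln 2 / 114 = 0.006080 min⁻¹
C(t) = C₀ e^(−kt) = 184 × e^(−0.006080 × 456) = 184 × e^(−2.773) = 184 × 0.06250 ≈ 11.5 mg/L

11.5 mg/L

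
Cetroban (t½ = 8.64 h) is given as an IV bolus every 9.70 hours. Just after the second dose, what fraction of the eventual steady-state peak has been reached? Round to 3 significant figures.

0.789

k = ln 2 / 8.64 = 0.08023 h⁻¹
f_n = 1 − e^(−nkτ) = 1 − e^(−2 × 0.08023 × 9.70) = 1 − e^(−1.556) = 1 − 0.2109 ≈ 0.789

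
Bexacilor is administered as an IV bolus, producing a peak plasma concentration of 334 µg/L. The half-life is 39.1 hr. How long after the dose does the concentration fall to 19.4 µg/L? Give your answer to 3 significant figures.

161 hours

k = ln 2 / 39.1 = 0.01773 hr⁻¹
C(t) = C₀ e^(−kt)  ⇒  t = ln(C₀/C) / k
t = ln(334/19.4) / 0.01773 = 2.846 / 0.01773 ≈ 161 hours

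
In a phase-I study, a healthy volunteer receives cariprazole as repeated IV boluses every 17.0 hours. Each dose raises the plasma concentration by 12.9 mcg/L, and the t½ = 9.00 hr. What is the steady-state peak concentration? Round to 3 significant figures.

k = ln 2 / 9.00 = 0.07702 hr⁻¹
Fraction remaining after one interval: e^(−kτ) = e^(−0.07702 × 17.0) = 0.2700
R = 1 / (1 − 0.2700) = 1.370
Css,max = 12.9 × 1.370 ≈ 17.7 mcg/L

17.7 mcg/L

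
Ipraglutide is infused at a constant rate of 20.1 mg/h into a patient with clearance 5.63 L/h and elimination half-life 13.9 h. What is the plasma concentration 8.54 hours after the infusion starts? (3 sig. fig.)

Css = rate / CL = 20.1 / 5.63 = 3.570 µg/mL
k = ln 2 / 13.9 = 0.04987 h⁻¹
C(t) = Css (1 − e^(−kt)) = 3.570 × (1 − e^(−0.4259)) = 3.570 × 0.3468 ≈ 1.24 µg/mL

1.24 µg/mL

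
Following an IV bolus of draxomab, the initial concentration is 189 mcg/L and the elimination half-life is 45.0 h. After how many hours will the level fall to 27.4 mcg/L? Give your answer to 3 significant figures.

125 hours

k = ln 2 / 45.0 = 0.01540 h⁻¹
C(t) = C₀ e^(−kt)  ⇒  t = ln(C₀/C) / k
t = ln(189/27.4) / 0.01540 = 1.931 / 0.01540 ≈ 125 hours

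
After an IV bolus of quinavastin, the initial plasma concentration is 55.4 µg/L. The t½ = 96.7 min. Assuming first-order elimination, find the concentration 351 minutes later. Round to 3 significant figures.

k = ln 2 / 96.7 = 0.007168 min⁻¹
C(t) = C₀ e^(−kt) = 55.4 × e^(−0.007168 × 351) = 55.4 × e^(−2.516) = 55.4 × 0.08078 ≈ 4.48 µg/L

4.48 µg/L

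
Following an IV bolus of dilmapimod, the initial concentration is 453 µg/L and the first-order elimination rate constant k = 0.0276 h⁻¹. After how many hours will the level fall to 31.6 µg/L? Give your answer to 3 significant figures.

C(t) = C₀ e^(−kt)  ⇒  t = ln(C₀/C) / k
t = ln(453/31.6) / 0.02760 = 2.663 / 0.02760 ≈ 96.5 hours

96.5 hours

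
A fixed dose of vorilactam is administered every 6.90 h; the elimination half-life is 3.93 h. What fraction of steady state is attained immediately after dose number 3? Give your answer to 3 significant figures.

0.974

k = ln 2 / 3.93 = 0.1764 h⁻¹
f_n = 1 − e^(−nkτ) = 1 − e^(−3 × 0.1764 × 6.90) = 1 − e^(−3.651) = 1 − 0.02597 ≈ 0.974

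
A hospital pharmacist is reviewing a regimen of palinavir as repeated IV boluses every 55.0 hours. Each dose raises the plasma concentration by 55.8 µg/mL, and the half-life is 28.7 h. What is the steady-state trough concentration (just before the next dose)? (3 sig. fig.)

20.1 µg/mL

k = ln 2 / 28.7 = 0.02415 h⁻¹
Fraction remaining after one interval: e^(−kτ) = e^(−0.02415 × 55.0) = 0.2649
R = 1 / (1 − 0.2649) = 1.360
Css,max = 55.8 × 1.360 = 75.91 µg/mL
Css,min = Css,max × e^(−kτ) = 75.91 × 0.2649 ≈ 20.1 µg/mL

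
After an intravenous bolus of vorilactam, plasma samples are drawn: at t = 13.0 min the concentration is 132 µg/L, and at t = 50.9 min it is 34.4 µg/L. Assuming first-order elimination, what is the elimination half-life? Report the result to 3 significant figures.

k = ln(C₁/C₂) / (t₂ − t₁) = ln(132/34.4) / (50.9 − 13.0)
  = 1.345 / 37.90 = 0.03548 min⁻¹
t½ = ln 2 / k = ln 2 / 0.03548 ≈ 19.5 minutes

19.5 minutes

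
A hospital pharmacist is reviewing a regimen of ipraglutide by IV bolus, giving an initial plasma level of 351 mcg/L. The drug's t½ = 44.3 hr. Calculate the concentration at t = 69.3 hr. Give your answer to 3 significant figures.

119 mcg/L

k = ln 2 / 44.3 = 0.01565 hr⁻¹
C(t) = C₀ e^(−kt) = 351 × e^(−0.01565 × 69.3) = 351 × e^(−1.084) = 351 × 0.3381 ≈ 119 mcg/L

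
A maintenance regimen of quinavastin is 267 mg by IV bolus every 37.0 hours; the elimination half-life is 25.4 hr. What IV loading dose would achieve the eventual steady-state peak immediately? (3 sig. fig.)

420 mg

k = ln 2 / 25.4 = 0.02729 hr⁻¹
Accumulation ratio R = 1 / (1 − e^(−kτ)) = 1 / (1 − e^(−0.02729×37.0)) = 1 / (1 − 0.3643) = 1.573
Loading dose = maintenance dose × R = 267 × 1.573 ≈ 420 mg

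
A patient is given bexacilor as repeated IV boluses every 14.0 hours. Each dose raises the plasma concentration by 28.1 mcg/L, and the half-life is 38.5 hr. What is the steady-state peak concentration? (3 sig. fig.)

126 mcg/L

k = ln 2 / 38.5 = 0.01800 hr⁻¹
Fraction remaining after one interval: e^(−kτ) = e^(−0.01800 × 14.0) = 0.7772
R = 1 / (1 − 0.7772) = 4.488
Css,max = 28.1 × 4.488 ≈ 126 mcg/L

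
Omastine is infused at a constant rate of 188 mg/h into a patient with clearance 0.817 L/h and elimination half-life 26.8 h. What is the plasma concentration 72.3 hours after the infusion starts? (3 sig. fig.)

195 mg/L

Css = rate / CL = 188 / 0.817 = 230.1 mg/L
k = ln 2 / 26.8 = 0.02586 h⁻¹
C(t) = Css (1 − e^(−kt)) = 230.1 × (1 − e^(−1.870)) = 230.1 × 0.8459 ≈ 195 mg/L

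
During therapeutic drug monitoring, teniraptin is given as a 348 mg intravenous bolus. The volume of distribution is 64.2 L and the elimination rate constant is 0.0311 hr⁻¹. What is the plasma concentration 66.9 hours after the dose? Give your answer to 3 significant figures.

0.677 µg/mL

C₀ = dose / V = 348 / 64.2 = 5.421 µg/mL
C(t) = C₀ e^(−kt) = 5.421 × e^(−0.03110 × 66.9) = 5.421 × e^(−2.081) = 5.421 × 0.1249 ≈ 0.677 µg/mL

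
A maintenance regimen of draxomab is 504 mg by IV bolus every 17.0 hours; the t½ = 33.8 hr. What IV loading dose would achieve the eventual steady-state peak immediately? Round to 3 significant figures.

1710 mg

k = ln 2 / 33.8 = 0.02051 hr⁻¹
Accumulation ratio R = 1 / (1 − e^(−kτ)) = 1 / (1 − e^(−0.02051×17.0)) = 1 / (1 − 0.7057) = 3.397
Loading dose = maintenance dose × R = 504 × 3.397 ≈ 1710 mg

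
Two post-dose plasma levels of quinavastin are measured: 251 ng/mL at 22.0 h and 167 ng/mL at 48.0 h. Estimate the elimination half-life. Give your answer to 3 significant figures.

44.2 hours

k = ln(C₁/C₂) / (t₂ − t₁) = ln(251/167) / (48.0 − 22.0)
  = 0.4075 / 26.00 = 0.01567 h⁻¹
t½ = ln 2 / k = ln 2 / 0.01567 ≈ 44.2 hours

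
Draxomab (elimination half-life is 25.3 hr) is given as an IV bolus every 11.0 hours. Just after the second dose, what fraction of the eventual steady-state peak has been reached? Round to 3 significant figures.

0.453

k = ln 2 / 25.3 = 0.02740 hr⁻¹
f_n = 1 − e^(−nkτ) = 1 − e^(−2 × 0.02740 × 11.0) = 1 − e^(−0.6027) = 1 − 0.5473 ≈ 0.453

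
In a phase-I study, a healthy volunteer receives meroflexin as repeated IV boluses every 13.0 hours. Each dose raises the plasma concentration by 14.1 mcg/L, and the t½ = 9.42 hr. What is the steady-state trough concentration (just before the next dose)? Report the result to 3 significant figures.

8.80 mcg/L

k = ln 2 / 9.42 = 0.07358 hr⁻¹
Fraction remaining after one interval: e^(−kτ) = e^(−0.07358 × 13.0) = 0.3842
R = 1 / (1 − 0.3842) = 1.624
Css,max = 14.1 × 1.624 = 22.90 mcg/L
Css,min = Css,max × e^(−kτ) = 22.90 × 0.3842 ≈ 8.80 mcg/L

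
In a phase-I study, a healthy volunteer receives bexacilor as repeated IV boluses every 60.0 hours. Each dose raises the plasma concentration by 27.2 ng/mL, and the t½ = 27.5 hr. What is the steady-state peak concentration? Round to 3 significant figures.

k = ln 2 / 27.5 = 0.02521 hr⁻¹
Fraction remaining after one interval: e^(−kτ) = e^(−0.02521 × 60.0) = 0.2204
R = 1 / (1 − 0.2204) = 1.283
Css,max = 27.2 × 1.283 ≈ 34.9 ng/mL

34.9 ng/mL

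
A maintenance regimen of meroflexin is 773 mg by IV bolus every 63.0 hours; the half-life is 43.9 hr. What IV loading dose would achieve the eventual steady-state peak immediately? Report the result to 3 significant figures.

k = ln 2 / 43.9 = 0.01579 hr⁻¹
Accumulation ratio R = 1 / (1 − e^(−kτ)) = 1 / (1 − e^(−0.01579×63.0)) = 1 / (1 − 0.3698) = 1.587
Loading dose = maintenance dose × R = 773 × 1.587 ≈ 1230 mg

1230 mg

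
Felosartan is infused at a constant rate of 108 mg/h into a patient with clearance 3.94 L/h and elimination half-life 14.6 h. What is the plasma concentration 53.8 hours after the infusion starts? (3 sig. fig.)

25.3 mg/L

Css = rate / CL = 108 / 3.94 = 27.41 mg/L
k = ln 2 / 14.6 = 0.04748 h⁻¹
C(t) = Css (1 − e^(−kt)) = 27.41 × (1 − e^(−2.554)) = 27.41 × 0.9222 ≈ 25.3 mg/L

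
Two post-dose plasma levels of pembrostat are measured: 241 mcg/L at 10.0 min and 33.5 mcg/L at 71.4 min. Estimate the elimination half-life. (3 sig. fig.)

21.6 minutes

k = ln(C₁/C₂) / (t₂ − t₁) = ln(241/33.5) / (71.4 − 10.0)
  = 1.973 / 61.40 = 0.03214 min⁻¹
t½ = ln 2 / k = ln 2 / 0.03214 ≈ 21.6 minutes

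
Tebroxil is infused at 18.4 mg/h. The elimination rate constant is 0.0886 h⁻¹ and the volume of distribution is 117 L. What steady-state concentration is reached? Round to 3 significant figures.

CL = k · V = 0.0886 × 117 = 10.37 L/h
Css = rate / CL = 18.4 / 10.37 ≈ 1.77 µg/mL

1.77 µg/mL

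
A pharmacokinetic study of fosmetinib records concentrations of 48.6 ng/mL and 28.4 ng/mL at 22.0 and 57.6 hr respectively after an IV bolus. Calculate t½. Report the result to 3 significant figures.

k = ln(C₁/C₂) / (t₂ − t₁) = ln(48.6/28.4) / (57.6 − 22.0)
  = 0.5372 / 35.60 = 0.01509 hr⁻¹
t½ = ln 2 / k = ln 2 / 0.01509 ≈ 45.9 hours

45.9 hours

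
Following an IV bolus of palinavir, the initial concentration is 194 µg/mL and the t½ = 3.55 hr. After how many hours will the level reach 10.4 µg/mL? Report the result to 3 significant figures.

k = ln 2 / 3.55 = 0.1953 hr⁻¹
C(t) = C₀ e^(−kt)  ⇒  t = ln(C₀/C) / k
t = ln(194/10.4) / 0.1953 = 2.926 / 0.1953 ≈ 15.0 hours

15.0 hours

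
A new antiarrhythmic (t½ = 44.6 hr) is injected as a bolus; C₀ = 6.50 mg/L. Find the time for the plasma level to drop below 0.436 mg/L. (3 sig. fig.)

k = ln 2 / 44.6 = 0.01554 hr⁻¹
C(t) = C₀ e^(−kt)  ⇒  t = ln(C₀/C) / k
t = ln(6.50/0.436) / 0.01554 = 2.702 / 0.01554 ≈ 174 hours

174 hours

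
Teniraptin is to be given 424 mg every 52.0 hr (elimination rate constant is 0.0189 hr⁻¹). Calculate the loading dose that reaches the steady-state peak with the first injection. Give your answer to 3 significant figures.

678 mg

Accumulation ratio R = 1 / (1 − e^(−kτ)) = 1 / (1 − e^(−0.01890×52.0)) = 1 / (1 − 0.3743) = 1.598
Loading dose = maintenance dose × R = 424 × 1.598 ≈ 678 mg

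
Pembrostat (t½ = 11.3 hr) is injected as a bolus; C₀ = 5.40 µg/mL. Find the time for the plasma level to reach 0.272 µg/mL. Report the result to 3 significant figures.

48.7 hours

k = ln 2 / 11.3 = 0.06134 hr⁻¹
C(t) = C₀ e^(−kt)  ⇒  t = ln(C₀/C) / k
t = ln(5.40/0.272) / 0.06134 = 2.988 / 0.06134 ≈ 48.7 hours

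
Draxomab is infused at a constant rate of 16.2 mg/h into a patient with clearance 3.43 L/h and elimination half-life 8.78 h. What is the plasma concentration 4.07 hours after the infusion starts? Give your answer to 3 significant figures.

1.30 mg/L

Css = rate / CL = 16.2 / 3.43 = 4.723 mg/L
k = ln 2 / 8.78 = 0.07895 h⁻¹
C(t) = Css (1 − e^(−kt)) = 4.723 × (1 − e^(−0.3213)) = 4.723 × 0.2748 ≈ 1.30 mg/L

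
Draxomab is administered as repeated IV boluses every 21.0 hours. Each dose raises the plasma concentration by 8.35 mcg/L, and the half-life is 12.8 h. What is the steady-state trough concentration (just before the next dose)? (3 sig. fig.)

k = ln 2 / 12.8 = 0.05415 h⁻¹
Fraction remaining after one interval: e^(−kτ) = e^(−0.05415 × 21.0) = 0.3207
R = 1 / (1 − 0.3207) = 1.472
Css,max = 8.35 × 1.472 = 12.29 mcg/L
Css,min = Css,max × e^(−kτ) = 12.29 × 0.3207 ≈ 3.94 mcg/L

3.94 mcg/L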